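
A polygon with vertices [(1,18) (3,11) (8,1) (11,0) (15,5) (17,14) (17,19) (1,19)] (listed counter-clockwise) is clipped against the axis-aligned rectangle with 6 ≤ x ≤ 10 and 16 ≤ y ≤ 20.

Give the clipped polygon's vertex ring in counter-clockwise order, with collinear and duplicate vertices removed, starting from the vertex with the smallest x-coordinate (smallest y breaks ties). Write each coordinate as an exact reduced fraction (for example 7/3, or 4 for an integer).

Clipped polygon: [(6,16) (10,16) (10,19) (6,19)]

1. After x ≥ 6: [(6,5) (8,1) (11,0) (15,5) (17,14) (17,19) (6,19)]
2. After x ≤ 10: [(6,5) (8,1) (10,1/3) (10,19) (6,19)]
3. After y ≥ 16: [(6,16) (10,16) (10,19) (6,19)]
4. After y ≤ 20: [(6,16) (10,16) (10,19) (6,19)]
5. Canonical ring: [(6,16) (10,16) (10,19) (6,19)]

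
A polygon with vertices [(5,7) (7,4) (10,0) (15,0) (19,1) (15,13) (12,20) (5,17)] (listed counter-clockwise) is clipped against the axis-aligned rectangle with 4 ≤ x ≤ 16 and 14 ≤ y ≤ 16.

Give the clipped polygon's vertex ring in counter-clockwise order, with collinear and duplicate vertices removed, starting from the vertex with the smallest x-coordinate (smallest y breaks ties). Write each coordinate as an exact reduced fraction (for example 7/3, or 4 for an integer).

Clipped polygon: [(5,14) (102/7,14) (96/7,16) (5,16)]

1. After x ≥ 4: [(5,7) (7,4) (10,0) (15,0) (19,1) (15,13) (12,20) (5,17)]
2. After x ≤ 16: [(5,7) (7,4) (10,0) (15,0) (16,1/4) (16,10) (15,13) (12,20) (5,17)]
3. After y ≥ 14: [(5,14) (102/7,14) (12,20) (5,17)]
4. After y ≤ 16: [(5,16) (5,14) (102/7,14) (96/7,16)]
5. Canonical ring: [(5,14) (102/7,14) (96/7,16) (5,16)]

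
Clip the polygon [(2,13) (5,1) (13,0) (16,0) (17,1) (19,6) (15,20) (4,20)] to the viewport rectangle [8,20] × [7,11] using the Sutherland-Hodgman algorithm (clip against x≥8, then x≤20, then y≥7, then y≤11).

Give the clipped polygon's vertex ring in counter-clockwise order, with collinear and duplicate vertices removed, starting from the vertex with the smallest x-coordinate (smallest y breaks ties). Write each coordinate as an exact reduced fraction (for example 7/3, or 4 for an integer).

Clipped polygon: [(8,7) (131/7,7) (123/7,11) (8,11)]

1. After x ≥ 8: [(8,5/8) (13,0) (16,0) (17,1) (19,6) (15,20) (8,20)]
2. After x ≤ 20: [(8,5/8) (13,0) (16,0) (17,1) (19,6) (15,20) (8,20)]
3. After y ≥ 7: [(8,7) (131/7,7) (15,20) (8,20)]
4. After y ≤ 11: [(8,11) (8,7) (131/7,7) (123/7,11)]
5. Canonical ring: [(8,7) (131/7,7) (123/7,11) (8,11)]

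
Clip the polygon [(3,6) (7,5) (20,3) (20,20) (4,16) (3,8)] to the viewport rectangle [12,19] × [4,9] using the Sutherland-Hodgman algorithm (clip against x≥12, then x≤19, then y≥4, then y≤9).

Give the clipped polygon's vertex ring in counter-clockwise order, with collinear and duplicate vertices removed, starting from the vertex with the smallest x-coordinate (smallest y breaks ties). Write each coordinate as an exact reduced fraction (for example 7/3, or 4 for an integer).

1. After x ≥ 12: [(12,55/13) (20,3) (20,20) (12,18)]
2. After x ≤ 19: [(12,55/13) (19,41/13) (19,79/4) (12,18)]
3. After y ≥ 4: [(12,55/13) (27/2,4) (19,4) (19,79/4) (12,18)]
4. After y ≤ 9: [(12,9) (12,55/13) (27/2,4) (19,4) (19,9)]
5. Canonical ring: [(12,55/13) (27/2,4) (19,4) (19,9) (12,9)]

Clipped polygon: [(12,55/13) (27/2,4) (19,4) (19,9) (12,9)]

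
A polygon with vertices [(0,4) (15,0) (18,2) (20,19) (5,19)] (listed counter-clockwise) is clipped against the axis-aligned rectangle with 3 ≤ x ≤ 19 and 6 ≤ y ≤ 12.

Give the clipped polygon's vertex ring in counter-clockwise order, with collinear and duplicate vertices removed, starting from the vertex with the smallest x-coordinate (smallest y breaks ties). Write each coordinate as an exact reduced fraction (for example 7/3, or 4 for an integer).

Clipped polygon: [(3,6) (314/17,6) (19,21/2) (19,12) (3,12)]

1. After x ≥ 3: [(3,13) (3,16/5) (15,0) (18,2) (20,19) (5,19)]
2. After x ≤ 19: [(3,13) (3,16/5) (15,0) (18,2) (19,21/2) (19,19) (5,19)]
3. After y ≥ 6: [(3,13) (3,6) (314/17,6) (19,21/2) (19,19) (5,19)]
4. After y ≤ 12: [(3,12) (3,6) (314/17,6) (19,21/2) (19,12)]
5. Canonical ring: [(3,6) (314/17,6) (19,21/2) (19,12) (3,12)]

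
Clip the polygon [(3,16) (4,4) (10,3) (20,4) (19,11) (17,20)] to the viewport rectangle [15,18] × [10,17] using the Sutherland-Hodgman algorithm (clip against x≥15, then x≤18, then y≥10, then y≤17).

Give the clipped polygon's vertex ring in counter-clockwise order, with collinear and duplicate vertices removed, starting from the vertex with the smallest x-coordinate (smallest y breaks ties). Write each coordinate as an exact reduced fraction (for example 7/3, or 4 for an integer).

1. After x ≥ 15: [(15,136/7) (15,7/2) (20,4) (19,11) (17,20)]
2. After x ≤ 18: [(15,136/7) (15,7/2) (18,19/5) (18,31/2) (17,20)]
3. After y ≥ 10: [(15,136/7) (15,10) (18,10) (18,31/2) (17,20)]
4. After y ≤ 17: [(15,17) (15,10) (18,10) (18,31/2) (53/3,17)]
5. Canonical ring: [(15,10) (18,10) (18,31/2) (53/3,17) (15,17)]

Clipped polygon: [(15,10) (18,10) (18,31/2) (53/3,17) (15,17)]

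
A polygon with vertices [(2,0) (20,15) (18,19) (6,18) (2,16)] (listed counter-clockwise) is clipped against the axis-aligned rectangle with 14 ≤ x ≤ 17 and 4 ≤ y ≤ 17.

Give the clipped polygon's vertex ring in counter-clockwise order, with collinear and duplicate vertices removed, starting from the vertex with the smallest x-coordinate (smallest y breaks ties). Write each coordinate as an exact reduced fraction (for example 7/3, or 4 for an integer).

1. After x ≥ 14: [(14,10) (20,15) (18,19) (14,56/3)]
2. After x ≤ 17: [(14,10) (17,25/2) (17,227/12) (14,56/3)]
3. After y ≥ 4: [(14,10) (17,25/2) (17,227/12) (14,56/3)]
4. After y ≤ 17: [(14,17) (14,10) (17,25/2) (17,17)]
5. Canonical ring: [(14,10) (17,25/2) (17,17) (14,17)]

Clipped polygon: [(14,10) (17,25/2) (17,17) (14,17)]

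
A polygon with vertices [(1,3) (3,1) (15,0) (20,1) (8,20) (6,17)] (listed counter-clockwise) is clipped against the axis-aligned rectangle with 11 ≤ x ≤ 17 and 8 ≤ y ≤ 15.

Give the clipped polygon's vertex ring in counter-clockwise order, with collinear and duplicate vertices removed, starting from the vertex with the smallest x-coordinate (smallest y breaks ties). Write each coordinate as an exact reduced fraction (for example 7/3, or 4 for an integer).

1. After x ≥ 11: [(11,1/3) (15,0) (20,1) (11,61/4)]
2. After x ≤ 17: [(11,1/3) (15,0) (17,2/5) (17,23/4) (11,61/4)]
3. After y ≥ 8: [(11,8) (296/19,8) (11,61/4)]
4. After y ≤ 15: [(11,15) (11,8) (296/19,8) (212/19,15)]
5. Canonical ring: [(11,8) (296/19,8) (212/19,15) (11,15)]

Clipped polygon: [(11,8) (296/19,8) (212/19,15) (11,15)]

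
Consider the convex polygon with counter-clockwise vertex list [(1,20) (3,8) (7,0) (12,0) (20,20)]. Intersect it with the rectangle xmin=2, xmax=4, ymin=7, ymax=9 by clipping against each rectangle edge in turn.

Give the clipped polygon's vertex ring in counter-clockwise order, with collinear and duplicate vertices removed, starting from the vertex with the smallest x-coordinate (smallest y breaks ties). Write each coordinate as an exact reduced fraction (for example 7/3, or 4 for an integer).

Clipped polygon: [(17/6,9) (3,8) (7/2,7) (4,7) (4,9)]

1. After x ≥ 2: [(2,20) (2,14) (3,8) (7,0) (12,0) (20,20)]
2. After x ≤ 4: [(4,20) (2,20) (2,14) (3,8) (4,6)]
3. After y ≥ 7: [(4,7) (4,20) (2,20) (2,14) (3,8) (7/2,7)]
4. After y ≤ 9: [(4,7) (4,9) (17/6,9) (3,8) (7/2,7)]
5. Canonical ring: [(17/6,9) (3,8) (7/2,7) (4,7) (4,9)]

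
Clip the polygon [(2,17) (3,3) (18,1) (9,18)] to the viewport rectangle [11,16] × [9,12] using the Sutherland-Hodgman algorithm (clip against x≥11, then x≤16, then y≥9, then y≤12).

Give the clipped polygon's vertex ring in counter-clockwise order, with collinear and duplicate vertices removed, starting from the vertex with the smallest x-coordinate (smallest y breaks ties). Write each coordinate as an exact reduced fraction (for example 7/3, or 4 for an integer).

1. After x ≥ 11: [(11,29/15) (18,1) (11,128/9)]
2. After x ≤ 16: [(11,29/15) (16,19/15) (16,43/9) (11,128/9)]
3. After y ≥ 9: [(11,9) (234/17,9) (11,128/9)]
4. After y ≤ 12: [(11,12) (11,9) (234/17,9) (207/17,12)]
5. Canonical ring: [(11,9) (234/17,9) (207/17,12) (11,12)]

Clipped polygon: [(11,9) (234/17,9) (207/17,12) (11,12)]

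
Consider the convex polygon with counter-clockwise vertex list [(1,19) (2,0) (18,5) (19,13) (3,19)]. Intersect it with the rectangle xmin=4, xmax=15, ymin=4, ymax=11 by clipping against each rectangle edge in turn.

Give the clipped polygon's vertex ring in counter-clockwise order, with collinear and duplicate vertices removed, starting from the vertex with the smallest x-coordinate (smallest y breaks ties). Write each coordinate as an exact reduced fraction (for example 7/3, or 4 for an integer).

Clipped polygon: [(4,4) (74/5,4) (15,65/16) (15,11) (4,11)]

1. After x ≥ 4: [(4,5/8) (18,5) (19,13) (4,149/8)]
2. After x ≤ 15: [(4,5/8) (15,65/16) (15,29/2) (4,149/8)]
3. After y ≥ 4: [(4,4) (74/5,4) (15,65/16) (15,29/2) (4,149/8)]
4. After y ≤ 11: [(4,11) (4,4) (74/5,4) (15,65/16) (15,11)]
5. Canonical ring: [(4,4) (74/5,4) (15,65/16) (15,11) (4,11)]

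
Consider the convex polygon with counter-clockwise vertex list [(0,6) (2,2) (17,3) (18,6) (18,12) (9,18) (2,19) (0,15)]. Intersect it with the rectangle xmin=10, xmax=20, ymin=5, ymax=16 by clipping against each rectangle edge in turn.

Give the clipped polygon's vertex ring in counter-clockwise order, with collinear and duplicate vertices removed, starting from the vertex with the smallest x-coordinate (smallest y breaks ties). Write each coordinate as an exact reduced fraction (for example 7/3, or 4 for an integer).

1. After x ≥ 10: [(10,38/15) (17,3) (18,6) (18,12) (10,52/3)]
2. After x ≤ 20: [(10,38/15) (17,3) (18,6) (18,12) (10,52/3)]
3. After y ≥ 5: [(10,5) (53/3,5) (18,6) (18,12) (10,52/3)]
4. After y ≤ 16: [(10,16) (10,5) (53/3,5) (18,6) (18,12) (12,16)]
5. Canonical ring: [(10,5) (53/3,5) (18,6) (18,12) (12,16) (10,16)]

Clipped polygon: [(10,5) (53/3,5) (18,6) (18,12) (12,16) (10,16)]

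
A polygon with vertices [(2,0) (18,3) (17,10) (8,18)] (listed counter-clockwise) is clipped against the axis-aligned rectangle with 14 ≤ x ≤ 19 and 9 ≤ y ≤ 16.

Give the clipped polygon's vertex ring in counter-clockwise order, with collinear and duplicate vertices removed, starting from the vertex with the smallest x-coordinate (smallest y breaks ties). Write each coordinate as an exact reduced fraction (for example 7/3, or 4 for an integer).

Clipped polygon: [(14,9) (120/7,9) (17,10) (14,38/3)]

1. After x ≥ 14: [(14,9/4) (18,3) (17,10) (14,38/3)]
2. After x ≤ 19: [(14,9/4) (18,3) (17,10) (14,38/3)]
3. After y ≥ 9: [(14,9) (120/7,9) (17,10) (14,38/3)]
4. After y ≤ 16: [(14,9) (120/7,9) (17,10) (14,38/3)]
5. Canonical ring: [(14,9) (120/7,9) (17,10) (14,38/3)]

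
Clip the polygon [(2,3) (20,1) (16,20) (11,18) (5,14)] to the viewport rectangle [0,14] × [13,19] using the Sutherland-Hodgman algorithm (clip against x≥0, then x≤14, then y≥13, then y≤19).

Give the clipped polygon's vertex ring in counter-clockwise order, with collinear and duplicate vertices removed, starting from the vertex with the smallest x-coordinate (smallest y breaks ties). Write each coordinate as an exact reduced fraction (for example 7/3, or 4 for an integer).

Clipped polygon: [(52/11,13) (14,13) (14,19) (27/2,19) (11,18) (5,14)]

1. After x ≥ 0: [(2,3) (20,1) (16,20) (11,18) (5,14)]
2. After x ≤ 14: [(2,3) (14,5/3) (14,96/5) (11,18) (5,14)]
3. After y ≥ 13: [(52/11,13) (14,13) (14,96/5) (11,18) (5,14)]
4. After y ≤ 19: [(52/11,13) (14,13) (14,19) (27/2,19) (11,18) (5,14)]
5. Canonical ring: [(52/11,13) (14,13) (14,19) (27/2,19) (11,18) (5,14)]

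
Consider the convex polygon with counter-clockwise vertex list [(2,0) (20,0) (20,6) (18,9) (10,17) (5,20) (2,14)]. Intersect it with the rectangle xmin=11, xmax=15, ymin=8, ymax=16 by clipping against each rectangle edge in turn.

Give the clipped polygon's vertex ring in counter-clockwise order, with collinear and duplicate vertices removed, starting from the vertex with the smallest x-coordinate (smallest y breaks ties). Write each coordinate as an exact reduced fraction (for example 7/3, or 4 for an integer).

Clipped polygon: [(11,8) (15,8) (15,12) (11,16)]

1. After x ≥ 11: [(11,0) (20,0) (20,6) (18,9) (11,16)]
2. After x ≤ 15: [(11,0) (15,0) (15,12) (11,16)]
3. After y ≥ 8: [(11,8) (15,8) (15,12) (11,16)]
4. After y ≤ 16: [(11,8) (15,8) (15,12) (11,16)]
5. Canonical ring: [(11,8) (15,8) (15,12) (11,16)]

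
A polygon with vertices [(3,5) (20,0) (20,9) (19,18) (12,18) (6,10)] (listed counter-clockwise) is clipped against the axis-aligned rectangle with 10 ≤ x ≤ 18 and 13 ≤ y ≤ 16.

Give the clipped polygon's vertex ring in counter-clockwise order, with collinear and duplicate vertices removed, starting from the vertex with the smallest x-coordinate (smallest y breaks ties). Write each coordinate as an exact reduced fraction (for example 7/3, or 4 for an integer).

Clipped polygon: [(10,13) (18,13) (18,16) (21/2,16) (10,46/3)]

1. After x ≥ 10: [(10,50/17) (20,0) (20,9) (19,18) (12,18) (10,46/3)]
2. After x ≤ 18: [(10,50/17) (18,10/17) (18,18) (12,18) (10,46/3)]
3. After y ≥ 13: [(10,13) (18,13) (18,18) (12,18) (10,46/3)]
4. After y ≤ 16: [(10,13) (18,13) (18,16) (21/2,16) (10,46/3)]
5. Canonical ring: [(10,13) (18,13) (18,16) (21/2,16) (10,46/3)]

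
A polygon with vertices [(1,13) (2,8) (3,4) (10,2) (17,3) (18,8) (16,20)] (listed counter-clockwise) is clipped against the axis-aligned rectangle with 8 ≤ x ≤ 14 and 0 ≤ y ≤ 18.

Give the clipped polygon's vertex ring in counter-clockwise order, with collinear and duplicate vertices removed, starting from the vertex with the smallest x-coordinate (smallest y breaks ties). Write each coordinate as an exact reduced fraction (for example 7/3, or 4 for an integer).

Clipped polygon: [(8,18/7) (10,2) (14,18/7) (14,18) (82/7,18) (8,244/15)]

1. After x ≥ 8: [(8,244/15) (8,18/7) (10,2) (17,3) (18,8) (16,20)]
2. After x ≤ 14: [(14,286/15) (8,244/15) (8,18/7) (10,2) (14,18/7)]
3. After y ≥ 0: [(14,286/15) (8,244/15) (8,18/7) (10,2) (14,18/7)]
4. After y ≤ 18: [(14,18) (82/7,18) (8,244/15) (8,18/7) (10,2) (14,18/7)]
5. Canonical ring: [(8,18/7) (10,2) (14,18/7) (14,18) (82/7,18) (8,244/15)]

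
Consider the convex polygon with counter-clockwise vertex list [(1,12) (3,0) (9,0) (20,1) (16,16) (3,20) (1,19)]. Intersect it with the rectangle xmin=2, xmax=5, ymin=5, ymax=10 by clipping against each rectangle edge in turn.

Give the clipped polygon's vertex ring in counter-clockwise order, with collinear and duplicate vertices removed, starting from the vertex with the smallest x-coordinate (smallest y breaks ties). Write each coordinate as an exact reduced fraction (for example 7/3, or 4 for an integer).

1. After x ≥ 2: [(2,6) (3,0) (9,0) (20,1) (16,16) (3,20) (2,39/2)]
2. After x ≤ 5: [(2,6) (3,0) (5,0) (5,252/13) (3,20) (2,39/2)]
3. After y ≥ 5: [(2,6) (13/6,5) (5,5) (5,252/13) (3,20) (2,39/2)]
4. After y ≤ 10: [(2,10) (2,6) (13/6,5) (5,5) (5,10)]
5. Canonical ring: [(2,6) (13/6,5) (5,5) (5,10) (2,10)]

Clipped polygon: [(2,6) (13/6,5) (5,5) (5,10) (2,10)]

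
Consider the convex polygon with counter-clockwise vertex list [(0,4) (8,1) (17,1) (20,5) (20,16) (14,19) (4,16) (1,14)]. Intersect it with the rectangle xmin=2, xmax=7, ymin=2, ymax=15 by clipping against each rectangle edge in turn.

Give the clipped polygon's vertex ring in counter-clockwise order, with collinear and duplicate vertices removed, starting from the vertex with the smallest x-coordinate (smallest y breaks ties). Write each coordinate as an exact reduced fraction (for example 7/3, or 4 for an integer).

1. After x ≥ 2: [(2,13/4) (8,1) (17,1) (20,5) (20,16) (14,19) (4,16) (2,44/3)]
2. After x ≤ 7: [(2,13/4) (7,11/8) (7,169/10) (4,16) (2,44/3)]
3. After y ≥ 2: [(2,13/4) (16/3,2) (7,2) (7,169/10) (4,16) (2,44/3)]
4. After y ≤ 15: [(2,13/4) (16/3,2) (7,2) (7,15) (5/2,15) (2,44/3)]
5. Canonical ring: [(2,13/4) (16/3,2) (7,2) (7,15) (5/2,15) (2,44/3)]

Clipped polygon: [(2,13/4) (16/3,2) (7,2) (7,15) (5/2,15) (2,44/3)]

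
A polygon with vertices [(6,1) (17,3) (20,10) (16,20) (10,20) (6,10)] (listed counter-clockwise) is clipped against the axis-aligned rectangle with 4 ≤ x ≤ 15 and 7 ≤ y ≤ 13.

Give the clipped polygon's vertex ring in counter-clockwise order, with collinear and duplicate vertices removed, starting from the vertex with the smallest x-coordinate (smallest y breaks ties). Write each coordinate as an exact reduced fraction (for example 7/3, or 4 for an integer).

Clipped polygon: [(6,7) (15,7) (15,13) (36/5,13) (6,10)]

1. After x ≥ 4: [(6,1) (17,3) (20,10) (16,20) (10,20) (6,10)]
2. After x ≤ 15: [(6,1) (15,29/11) (15,20) (10,20) (6,10)]
3. After y ≥ 7: [(6,7) (15,7) (15,20) (10,20) (6,10)]
4. After y ≤ 13: [(6,7) (15,7) (15,13) (36/5,13) (6,10)]
5. Canonical ring: [(6,7) (15,7) (15,13) (36/5,13) (6,10)]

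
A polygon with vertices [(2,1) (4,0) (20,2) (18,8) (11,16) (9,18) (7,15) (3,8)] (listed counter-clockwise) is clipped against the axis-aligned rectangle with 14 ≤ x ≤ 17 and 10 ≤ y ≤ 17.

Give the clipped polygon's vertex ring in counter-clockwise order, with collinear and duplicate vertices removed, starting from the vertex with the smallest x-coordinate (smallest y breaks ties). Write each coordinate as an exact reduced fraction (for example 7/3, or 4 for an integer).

1. After x ≥ 14: [(14,5/4) (20,2) (18,8) (14,88/7)]
2. After x ≤ 17: [(14,5/4) (17,13/8) (17,64/7) (14,88/7)]
3. After y ≥ 10: [(14,10) (65/4,10) (14,88/7)]
4. After y ≤ 17: [(14,10) (65/4,10) (14,88/7)]
5. Canonical ring: [(14,10) (65/4,10) (14,88/7)]

Clipped polygon: [(14,10) (65/4,10) (14,88/7)]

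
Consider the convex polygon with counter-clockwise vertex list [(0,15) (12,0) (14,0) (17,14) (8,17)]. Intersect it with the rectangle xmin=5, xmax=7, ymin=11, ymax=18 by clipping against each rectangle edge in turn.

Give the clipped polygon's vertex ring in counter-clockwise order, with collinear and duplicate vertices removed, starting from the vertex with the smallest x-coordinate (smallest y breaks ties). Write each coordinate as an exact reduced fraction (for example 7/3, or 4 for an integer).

Clipped polygon: [(5,11) (7,11) (7,67/4) (5,65/4)]

1. After x ≥ 5: [(5,65/4) (5,35/4) (12,0) (14,0) (17,14) (8,17)]
2. After x ≤ 7: [(7,67/4) (5,65/4) (5,35/4) (7,25/4)]
3. After y ≥ 11: [(7,11) (7,67/4) (5,65/4) (5,11)]
4. After y ≤ 18: [(7,11) (7,67/4) (5,65/4) (5,11)]
5. Canonical ring: [(5,11) (7,11) (7,67/4) (5,65/4)]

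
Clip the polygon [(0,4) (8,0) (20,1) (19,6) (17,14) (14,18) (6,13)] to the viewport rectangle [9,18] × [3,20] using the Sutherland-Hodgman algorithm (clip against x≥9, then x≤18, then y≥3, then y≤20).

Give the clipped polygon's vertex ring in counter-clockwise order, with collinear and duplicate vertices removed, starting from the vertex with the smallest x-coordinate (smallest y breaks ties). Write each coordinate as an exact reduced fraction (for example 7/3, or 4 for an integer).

1. After x ≥ 9: [(9,1/12) (20,1) (19,6) (17,14) (14,18) (9,119/8)]
2. After x ≤ 18: [(9,1/12) (18,5/6) (18,10) (17,14) (14,18) (9,119/8)]
3. After y ≥ 3: [(9,3) (18,3) (18,10) (17,14) (14,18) (9,119/8)]
4. After y ≤ 20: [(9,3) (18,3) (18,10) (17,14) (14,18) (9,119/8)]
5. Canonical ring: [(9,3) (18,3) (18,10) (17,14) (14,18) (9,119/8)]

Clipped polygon: [(9,3) (18,3) (18,10) (17,14) (14,18) (9,119/8)]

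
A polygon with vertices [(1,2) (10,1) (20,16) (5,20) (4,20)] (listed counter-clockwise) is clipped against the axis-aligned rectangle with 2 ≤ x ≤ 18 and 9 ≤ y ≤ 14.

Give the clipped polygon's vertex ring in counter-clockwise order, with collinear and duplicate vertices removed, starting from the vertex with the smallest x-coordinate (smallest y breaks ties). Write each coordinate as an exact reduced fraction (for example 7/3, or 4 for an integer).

1. After x ≥ 2: [(2,8) (2,17/9) (10,1) (20,16) (5,20) (4,20)]
2. After x ≤ 18: [(2,8) (2,17/9) (10,1) (18,13) (18,248/15) (5,20) (4,20)]
3. After y ≥ 9: [(13/6,9) (46/3,9) (18,13) (18,248/15) (5,20) (4,20)]
4. After y ≤ 14: [(3,14) (13/6,9) (46/3,9) (18,13) (18,14)]
5. Canonical ring: [(13/6,9) (46/3,9) (18,13) (18,14) (3,14)]

Clipped polygon: [(13/6,9) (46/3,9) (18,13) (18,14) (3,14)]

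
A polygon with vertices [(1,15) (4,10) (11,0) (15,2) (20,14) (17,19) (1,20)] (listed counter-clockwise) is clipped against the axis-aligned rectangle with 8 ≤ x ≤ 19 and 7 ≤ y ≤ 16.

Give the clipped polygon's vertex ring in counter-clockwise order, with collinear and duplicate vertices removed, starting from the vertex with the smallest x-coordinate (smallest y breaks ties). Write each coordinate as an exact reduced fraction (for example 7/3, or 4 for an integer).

1. After x ≥ 8: [(8,30/7) (11,0) (15,2) (20,14) (17,19) (8,313/16)]
2. After x ≤ 19: [(8,30/7) (11,0) (15,2) (19,58/5) (19,47/3) (17,19) (8,313/16)]
3. After y ≥ 7: [(8,7) (205/12,7) (19,58/5) (19,47/3) (17,19) (8,313/16)]
4. After y ≤ 16: [(8,16) (8,7) (205/12,7) (19,58/5) (19,47/3) (94/5,16)]
5. Canonical ring: [(8,7) (205/12,7) (19,58/5) (19,47/3) (94/5,16) (8,16)]

Clipped polygon: [(8,7) (205/12,7) (19,58/5) (19,47/3) (94/5,16) (8,16)]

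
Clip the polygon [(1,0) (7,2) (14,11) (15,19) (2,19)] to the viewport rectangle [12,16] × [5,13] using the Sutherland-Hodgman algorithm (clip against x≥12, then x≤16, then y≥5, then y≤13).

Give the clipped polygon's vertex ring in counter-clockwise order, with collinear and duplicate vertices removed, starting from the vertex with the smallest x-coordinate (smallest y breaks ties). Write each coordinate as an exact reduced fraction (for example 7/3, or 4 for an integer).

Clipped polygon: [(12,59/7) (14,11) (57/4,13) (12,13)]

1. After x ≥ 12: [(12,59/7) (14,11) (15,19) (12,19)]
2. After x ≤ 16: [(12,59/7) (14,11) (15,19) (12,19)]
3. After y ≥ 5: [(12,59/7) (14,11) (15,19) (12,19)]
4. After y ≤ 13: [(12,13) (12,59/7) (14,11) (57/4,13)]
5. Canonical ring: [(12,59/7) (14,11) (57/4,13) (12,13)]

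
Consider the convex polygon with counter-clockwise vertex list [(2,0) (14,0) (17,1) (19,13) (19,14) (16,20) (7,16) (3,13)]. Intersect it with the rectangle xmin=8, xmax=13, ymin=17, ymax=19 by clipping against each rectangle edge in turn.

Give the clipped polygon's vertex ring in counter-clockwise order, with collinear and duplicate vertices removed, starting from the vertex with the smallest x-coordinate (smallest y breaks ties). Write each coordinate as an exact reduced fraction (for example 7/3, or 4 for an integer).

Clipped polygon: [(37/4,17) (13,17) (13,56/3)]

1. After x ≥ 8: [(8,0) (14,0) (17,1) (19,13) (19,14) (16,20) (8,148/9)]
2. After x ≤ 13: [(8,0) (13,0) (13,56/3) (8,148/9)]
3. After y ≥ 17: [(13,17) (13,56/3) (37/4,17)]
4. After y ≤ 19: [(13,17) (13,56/3) (37/4,17)]
5. Canonical ring: [(37/4,17) (13,17) (13,56/3)]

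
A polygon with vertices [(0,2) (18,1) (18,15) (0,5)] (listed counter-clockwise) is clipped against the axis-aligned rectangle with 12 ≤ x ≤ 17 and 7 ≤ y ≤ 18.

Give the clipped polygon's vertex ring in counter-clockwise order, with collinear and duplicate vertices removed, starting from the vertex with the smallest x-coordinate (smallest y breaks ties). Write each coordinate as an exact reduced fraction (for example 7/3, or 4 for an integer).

Clipped polygon: [(12,7) (17,7) (17,130/9) (12,35/3)]

1. After x ≥ 12: [(12,4/3) (18,1) (18,15) (12,35/3)]
2. After x ≤ 17: [(12,4/3) (17,19/18) (17,130/9) (12,35/3)]
3. After y ≥ 7: [(12,7) (17,7) (17,130/9) (12,35/3)]
4. After y ≤ 18: [(12,7) (17,7) (17,130/9) (12,35/3)]
5. Canonical ring: [(12,7) (17,7) (17,130/9) (12,35/3)]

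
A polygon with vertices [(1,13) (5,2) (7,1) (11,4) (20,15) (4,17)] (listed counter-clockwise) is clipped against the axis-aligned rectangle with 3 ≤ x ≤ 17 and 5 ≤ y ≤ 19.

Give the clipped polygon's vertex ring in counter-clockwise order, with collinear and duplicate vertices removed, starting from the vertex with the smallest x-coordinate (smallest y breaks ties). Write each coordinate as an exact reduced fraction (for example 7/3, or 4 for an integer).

1. After x ≥ 3: [(3,47/3) (3,15/2) (5,2) (7,1) (11,4) (20,15) (4,17)]
2. After x ≤ 17: [(3,47/3) (3,15/2) (5,2) (7,1) (11,4) (17,34/3) (17,123/8) (4,17)]
3. After y ≥ 5: [(3,47/3) (3,15/2) (43/11,5) (130/11,5) (17,34/3) (17,123/8) (4,17)]
4. After y ≤ 19: [(3,47/3) (3,15/2) (43/11,5) (130/11,5) (17,34/3) (17,123/8) (4,17)]
5. Canonical ring: [(3,15/2) (43/11,5) (130/11,5) (17,34/3) (17,123/8) (4,17) (3,47/3)]

Clipped polygon: [(3,15/2) (43/11,5) (130/11,5) (17,34/3) (17,123/8) (4,17) (3,47/3)]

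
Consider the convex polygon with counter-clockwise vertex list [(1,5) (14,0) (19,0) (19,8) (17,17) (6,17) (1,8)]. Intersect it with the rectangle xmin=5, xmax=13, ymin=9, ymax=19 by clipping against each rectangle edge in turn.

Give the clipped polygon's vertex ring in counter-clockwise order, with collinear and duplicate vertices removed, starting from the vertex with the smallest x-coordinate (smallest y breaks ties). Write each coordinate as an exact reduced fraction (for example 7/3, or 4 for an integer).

Clipped polygon: [(5,9) (13,9) (13,17) (6,17) (5,76/5)]

1. After x ≥ 5: [(5,45/13) (14,0) (19,0) (19,8) (17,17) (6,17) (5,76/5)]
2. After x ≤ 13: [(5,45/13) (13,5/13) (13,17) (6,17) (5,76/5)]
3. After y ≥ 9: [(5,9) (13,9) (13,17) (6,17) (5,76/5)]
4. After y ≤ 19: [(5,9) (13,9) (13,17) (6,17) (5,76/5)]
5. Canonical ring: [(5,9) (13,9) (13,17) (6,17) (5,76/5)]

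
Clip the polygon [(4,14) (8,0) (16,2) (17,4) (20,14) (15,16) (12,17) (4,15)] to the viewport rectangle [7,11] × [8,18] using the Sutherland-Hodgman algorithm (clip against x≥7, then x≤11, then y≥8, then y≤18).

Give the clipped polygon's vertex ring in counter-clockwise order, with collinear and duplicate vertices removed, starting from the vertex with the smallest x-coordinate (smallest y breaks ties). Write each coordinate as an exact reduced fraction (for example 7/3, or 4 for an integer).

1. After x ≥ 7: [(7,7/2) (8,0) (16,2) (17,4) (20,14) (15,16) (12,17) (7,63/4)]
2. After x ≤ 11: [(7,7/2) (8,0) (11,3/4) (11,67/4) (7,63/4)]
3. After y ≥ 8: [(7,8) (11,8) (11,67/4) (7,63/4)]
4. After y ≤ 18: [(7,8) (11,8) (11,67/4) (7,63/4)]
5. Canonical ring: [(7,8) (11,8) (11,67/4) (7,63/4)]

Clipped polygon: [(7,8) (11,8) (11,67/4) (7,63/4)]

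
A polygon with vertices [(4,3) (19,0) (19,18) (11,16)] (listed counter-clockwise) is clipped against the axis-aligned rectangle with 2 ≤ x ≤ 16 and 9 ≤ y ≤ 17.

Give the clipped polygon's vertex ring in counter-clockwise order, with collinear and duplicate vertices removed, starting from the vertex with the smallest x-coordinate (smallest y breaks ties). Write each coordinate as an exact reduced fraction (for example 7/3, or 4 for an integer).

1. After x ≥ 2: [(4,3) (19,0) (19,18) (11,16)]
2. After x ≤ 16: [(4,3) (16,3/5) (16,69/4) (11,16)]
3. After y ≥ 9: [(94/13,9) (16,9) (16,69/4) (11,16)]
4. After y ≤ 17: [(94/13,9) (16,9) (16,17) (15,17) (11,16)]
5. Canonical ring: [(94/13,9) (16,9) (16,17) (15,17) (11,16)]

Clipped polygon: [(94/13,9) (16,9) (16,17) (15,17) (11,16)]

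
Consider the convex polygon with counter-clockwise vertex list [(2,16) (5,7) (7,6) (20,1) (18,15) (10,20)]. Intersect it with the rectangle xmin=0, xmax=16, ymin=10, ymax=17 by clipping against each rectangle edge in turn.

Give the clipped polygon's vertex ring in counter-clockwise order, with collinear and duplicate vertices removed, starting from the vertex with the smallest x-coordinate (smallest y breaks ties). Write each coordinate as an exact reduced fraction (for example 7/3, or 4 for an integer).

1. After x ≥ 0: [(2,16) (5,7) (7,6) (20,1) (18,15) (10,20)]
2. After x ≤ 16: [(2,16) (5,7) (7,6) (16,33/13) (16,65/4) (10,20)]
3. After y ≥ 10: [(2,16) (4,10) (16,10) (16,65/4) (10,20)]
4. After y ≤ 17: [(4,17) (2,16) (4,10) (16,10) (16,65/4) (74/5,17)]
5. Canonical ring: [(2,16) (4,10) (16,10) (16,65/4) (74/5,17) (4,17)]

Clipped polygon: [(2,16) (4,10) (16,10) (16,65/4) (74/5,17) (4,17)]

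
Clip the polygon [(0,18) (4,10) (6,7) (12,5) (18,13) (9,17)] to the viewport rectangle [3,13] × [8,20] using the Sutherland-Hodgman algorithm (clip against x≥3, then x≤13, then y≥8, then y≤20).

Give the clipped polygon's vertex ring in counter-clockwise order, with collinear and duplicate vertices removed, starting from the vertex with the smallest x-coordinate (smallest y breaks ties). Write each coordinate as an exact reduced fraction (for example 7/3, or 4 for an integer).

Clipped polygon: [(3,12) (4,10) (16/3,8) (13,8) (13,137/9) (9,17) (3,53/3)]

1. After x ≥ 3: [(3,53/3) (3,12) (4,10) (6,7) (12,5) (18,13) (9,17)]
2. After x ≤ 13: [(3,53/3) (3,12) (4,10) (6,7) (12,5) (13,19/3) (13,137/9) (9,17)]
3. After y ≥ 8: [(3,53/3) (3,12) (4,10) (16/3,8) (13,8) (13,137/9) (9,17)]
4. After y ≤ 20: [(3,53/3) (3,12) (4,10) (16/3,8) (13,8) (13,137/9) (9,17)]
5. Canonical ring: [(3,12) (4,10) (16/3,8) (13,8) (13,137/9) (9,17) (3,53/3)]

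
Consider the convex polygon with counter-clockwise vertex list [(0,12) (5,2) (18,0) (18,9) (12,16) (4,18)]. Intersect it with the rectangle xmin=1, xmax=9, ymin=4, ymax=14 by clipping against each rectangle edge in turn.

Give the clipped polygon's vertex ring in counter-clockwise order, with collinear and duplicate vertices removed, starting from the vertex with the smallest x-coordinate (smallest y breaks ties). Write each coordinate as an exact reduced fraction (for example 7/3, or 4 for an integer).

Clipped polygon: [(1,10) (4,4) (9,4) (9,14) (4/3,14) (1,27/2)]

1. After x ≥ 1: [(1,27/2) (1,10) (5,2) (18,0) (18,9) (12,16) (4,18)]
2. After x ≤ 9: [(1,27/2) (1,10) (5,2) (9,18/13) (9,67/4) (4,18)]
3. After y ≥ 4: [(1,27/2) (1,10) (4,4) (9,4) (9,67/4) (4,18)]
4. After y ≤ 14: [(4/3,14) (1,27/2) (1,10) (4,4) (9,4) (9,14)]
5. Canonical ring: [(1,10) (4,4) (9,4) (9,14) (4/3,14) (1,27/2)]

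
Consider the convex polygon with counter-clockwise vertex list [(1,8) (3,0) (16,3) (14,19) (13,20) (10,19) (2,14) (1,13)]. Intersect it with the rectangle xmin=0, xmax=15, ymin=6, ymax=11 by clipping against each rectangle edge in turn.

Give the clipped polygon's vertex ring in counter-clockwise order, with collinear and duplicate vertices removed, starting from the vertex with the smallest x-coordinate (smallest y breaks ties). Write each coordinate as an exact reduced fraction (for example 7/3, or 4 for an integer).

Clipped polygon: [(1,8) (3/2,6) (15,6) (15,11) (1,11)]

1. After x ≥ 0: [(1,8) (3,0) (16,3) (14,19) (13,20) (10,19) (2,14) (1,13)]
2. After x ≤ 15: [(1,8) (3,0) (15,36/13) (15,11) (14,19) (13,20) (10,19) (2,14) (1,13)]
3. After y ≥ 6: [(1,8) (3/2,6) (15,6) (15,11) (14,19) (13,20) (10,19) (2,14) (1,13)]
4. After y ≤ 11: [(1,11) (1,8) (3/2,6) (15,6) (15,11) (15,11)]
5. Canonical ring: [(1,8) (3/2,6) (15,6) (15,11) (1,11)]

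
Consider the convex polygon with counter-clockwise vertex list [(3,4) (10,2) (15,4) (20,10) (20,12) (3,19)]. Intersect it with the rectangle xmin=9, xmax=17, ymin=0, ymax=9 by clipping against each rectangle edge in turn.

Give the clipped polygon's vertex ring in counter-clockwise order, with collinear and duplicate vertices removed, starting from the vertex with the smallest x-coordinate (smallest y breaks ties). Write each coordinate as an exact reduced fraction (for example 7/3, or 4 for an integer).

Clipped polygon: [(9,16/7) (10,2) (15,4) (17,32/5) (17,9) (9,9)]

1. After x ≥ 9: [(9,16/7) (10,2) (15,4) (20,10) (20,12) (9,281/17)]
2. After x ≤ 17: [(9,16/7) (10,2) (15,4) (17,32/5) (17,225/17) (9,281/17)]
3. After y ≥ 0: [(9,16/7) (10,2) (15,4) (17,32/5) (17,225/17) (9,281/17)]
4. After y ≤ 9: [(9,9) (9,16/7) (10,2) (15,4) (17,32/5) (17,9)]
5. Canonical ring: [(9,16/7) (10,2) (15,4) (17,32/5) (17,9) (9,9)]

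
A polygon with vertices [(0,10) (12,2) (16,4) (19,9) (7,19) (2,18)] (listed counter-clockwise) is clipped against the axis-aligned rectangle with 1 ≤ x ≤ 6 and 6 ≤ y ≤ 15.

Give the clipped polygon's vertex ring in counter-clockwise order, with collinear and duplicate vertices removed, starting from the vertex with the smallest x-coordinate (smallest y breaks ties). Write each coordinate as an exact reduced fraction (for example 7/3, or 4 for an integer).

Clipped polygon: [(1,28/3) (6,6) (6,15) (5/4,15) (1,14)]

1. After x ≥ 1: [(1,14) (1,28/3) (12,2) (16,4) (19,9) (7,19) (2,18)]
2. After x ≤ 6: [(1,14) (1,28/3) (6,6) (6,94/5) (2,18)]
3. After y ≥ 6: [(1,14) (1,28/3) (6,6) (6,94/5) (2,18)]
4. After y ≤ 15: [(5/4,15) (1,14) (1,28/3) (6,6) (6,15)]
5. Canonical ring: [(1,28/3) (6,6) (6,15) (5/4,15) (1,14)]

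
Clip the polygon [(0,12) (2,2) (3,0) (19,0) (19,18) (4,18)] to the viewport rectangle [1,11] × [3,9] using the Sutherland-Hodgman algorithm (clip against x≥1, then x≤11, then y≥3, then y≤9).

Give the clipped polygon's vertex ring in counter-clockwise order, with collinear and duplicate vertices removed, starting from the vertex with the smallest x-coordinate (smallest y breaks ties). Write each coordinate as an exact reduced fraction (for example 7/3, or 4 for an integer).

Clipped polygon: [(1,7) (9/5,3) (11,3) (11,9) (1,9)]

1. After x ≥ 1: [(1,27/2) (1,7) (2,2) (3,0) (19,0) (19,18) (4,18)]
2. After x ≤ 11: [(1,27/2) (1,7) (2,2) (3,0) (11,0) (11,18) (4,18)]
3. After y ≥ 3: [(1,27/2) (1,7) (9/5,3) (11,3) (11,18) (4,18)]
4. After y ≤ 9: [(1,9) (1,7) (9/5,3) (11,3) (11,9)]
5. Canonical ring: [(1,7) (9/5,3) (11,3) (11,9) (1,9)]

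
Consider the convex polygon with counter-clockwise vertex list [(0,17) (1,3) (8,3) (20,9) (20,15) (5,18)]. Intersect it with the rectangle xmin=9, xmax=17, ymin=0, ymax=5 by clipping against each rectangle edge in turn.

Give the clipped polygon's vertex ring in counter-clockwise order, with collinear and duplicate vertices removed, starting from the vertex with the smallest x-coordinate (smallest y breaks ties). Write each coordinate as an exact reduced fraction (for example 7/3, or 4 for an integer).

Clipped polygon: [(9,7/2) (12,5) (9,5)]

1. After x ≥ 9: [(9,7/2) (20,9) (20,15) (9,86/5)]
2. After x ≤ 17: [(9,7/2) (17,15/2) (17,78/5) (9,86/5)]
3. After y ≥ 0: [(9,7/2) (17,15/2) (17,78/5) (9,86/5)]
4. After y ≤ 5: [(9,5) (9,7/2) (12,5)]
5. Canonical ring: [(9,7/2) (12,5) (9,5)]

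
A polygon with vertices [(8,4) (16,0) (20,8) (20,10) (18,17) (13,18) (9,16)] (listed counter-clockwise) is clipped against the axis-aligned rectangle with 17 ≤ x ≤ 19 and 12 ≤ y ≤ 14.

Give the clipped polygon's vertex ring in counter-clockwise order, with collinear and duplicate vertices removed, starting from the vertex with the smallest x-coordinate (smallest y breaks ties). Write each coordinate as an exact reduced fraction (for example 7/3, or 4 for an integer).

Clipped polygon: [(17,12) (19,12) (19,27/2) (132/7,14) (17,14)]

1. After x ≥ 17: [(17,2) (20,8) (20,10) (18,17) (17,86/5)]
2. After x ≤ 19: [(17,2) (19,6) (19,27/2) (18,17) (17,86/5)]
3. After y ≥ 12: [(17,12) (19,12) (19,27/2) (18,17) (17,86/5)]
4. After y ≤ 14: [(17,14) (17,12) (19,12) (19,27/2) (132/7,14)]
5. Canonical ring: [(17,12) (19,12) (19,27/2) (132/7,14) (17,14)]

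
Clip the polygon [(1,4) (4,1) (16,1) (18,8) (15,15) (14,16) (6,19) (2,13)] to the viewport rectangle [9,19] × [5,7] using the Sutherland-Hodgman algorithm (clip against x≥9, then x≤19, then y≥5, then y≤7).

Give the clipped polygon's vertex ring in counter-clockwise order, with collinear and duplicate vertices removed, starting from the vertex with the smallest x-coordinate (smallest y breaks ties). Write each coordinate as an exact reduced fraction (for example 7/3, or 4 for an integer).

Clipped polygon: [(9,5) (120/7,5) (124/7,7) (9,7)]

1. After x ≥ 9: [(9,1) (16,1) (18,8) (15,15) (14,16) (9,143/8)]
2. After x ≤ 19: [(9,1) (16,1) (18,8) (15,15) (14,16) (9,143/8)]
3. After y ≥ 5: [(9,5) (120/7,5) (18,8) (15,15) (14,16) (9,143/8)]
4. After y ≤ 7: [(9,7) (9,5) (120/7,5) (124/7,7)]
5. Canonical ring: [(9,5) (120/7,5) (124/7,7) (9,7)]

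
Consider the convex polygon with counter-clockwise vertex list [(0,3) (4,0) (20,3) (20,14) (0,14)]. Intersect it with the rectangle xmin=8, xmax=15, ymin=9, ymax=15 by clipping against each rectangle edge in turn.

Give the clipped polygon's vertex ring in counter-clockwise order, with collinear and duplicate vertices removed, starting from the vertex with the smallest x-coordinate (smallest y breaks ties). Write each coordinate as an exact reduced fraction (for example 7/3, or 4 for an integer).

Clipped polygon: [(8,9) (15,9) (15,14) (8,14)]

1. After x ≥ 8: [(8,3/4) (20,3) (20,14) (8,14)]
2. After x ≤ 15: [(8,3/4) (15,33/16) (15,14) (8,14)]
3. After y ≥ 9: [(8,9) (15,9) (15,14) (8,14)]
4. After y ≤ 15: [(8,9) (15,9) (15,14) (8,14)]
5. Canonical ring: [(8,9) (15,9) (15,14) (8,14)]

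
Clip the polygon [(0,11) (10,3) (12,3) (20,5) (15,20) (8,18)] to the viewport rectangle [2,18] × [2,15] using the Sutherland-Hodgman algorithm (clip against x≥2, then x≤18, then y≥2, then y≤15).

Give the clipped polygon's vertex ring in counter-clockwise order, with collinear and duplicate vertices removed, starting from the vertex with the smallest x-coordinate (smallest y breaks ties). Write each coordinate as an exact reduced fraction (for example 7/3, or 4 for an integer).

1. After x ≥ 2: [(2,51/4) (2,47/5) (10,3) (12,3) (20,5) (15,20) (8,18)]
2. After x ≤ 18: [(2,51/4) (2,47/5) (10,3) (12,3) (18,9/2) (18,11) (15,20) (8,18)]
3. After y ≥ 2: [(2,51/4) (2,47/5) (10,3) (12,3) (18,9/2) (18,11) (15,20) (8,18)]
4. After y ≤ 15: [(32/7,15) (2,51/4) (2,47/5) (10,3) (12,3) (18,9/2) (18,11) (50/3,15)]
5. Canonical ring: [(2,47/5) (10,3) (12,3) (18,9/2) (18,11) (50/3,15) (32/7,15) (2,51/4)]

Clipped polygon: [(2,47/5) (10,3) (12,3) (18,9/2) (18,11) (50/3,15) (32/7,15) (2,51/4)]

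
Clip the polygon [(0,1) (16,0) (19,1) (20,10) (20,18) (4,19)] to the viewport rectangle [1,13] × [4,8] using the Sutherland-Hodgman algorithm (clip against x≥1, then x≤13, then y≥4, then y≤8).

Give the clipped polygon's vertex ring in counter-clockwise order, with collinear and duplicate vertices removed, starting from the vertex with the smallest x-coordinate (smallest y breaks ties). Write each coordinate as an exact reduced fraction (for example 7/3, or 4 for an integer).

Clipped polygon: [(1,4) (13,4) (13,8) (14/9,8) (1,11/2)]

1. After x ≥ 1: [(1,11/2) (1,15/16) (16,0) (19,1) (20,10) (20,18) (4,19)]
2. After x ≤ 13: [(1,11/2) (1,15/16) (13,3/16) (13,295/16) (4,19)]
3. After y ≥ 4: [(1,11/2) (1,4) (13,4) (13,295/16) (4,19)]
4. After y ≤ 8: [(14/9,8) (1,11/2) (1,4) (13,4) (13,8)]
5. Canonical ring: [(1,4) (13,4) (13,8) (14/9,8) (1,11/2)]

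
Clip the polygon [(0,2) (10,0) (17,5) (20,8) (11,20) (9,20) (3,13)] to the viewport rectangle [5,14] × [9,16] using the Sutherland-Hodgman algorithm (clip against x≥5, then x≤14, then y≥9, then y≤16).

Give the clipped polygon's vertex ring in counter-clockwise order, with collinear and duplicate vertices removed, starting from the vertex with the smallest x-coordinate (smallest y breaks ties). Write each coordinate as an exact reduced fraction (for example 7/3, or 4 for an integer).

1. After x ≥ 5: [(5,1) (10,0) (17,5) (20,8) (11,20) (9,20) (5,46/3)]
2. After x ≤ 14: [(5,1) (10,0) (14,20/7) (14,16) (11,20) (9,20) (5,46/3)]
3. After y ≥ 9: [(5,9) (14,9) (14,16) (11,20) (9,20) (5,46/3)]
4. After y ≤ 16: [(5,9) (14,9) (14,16) (14,16) (39/7,16) (5,46/3)]
5. Canonical ring: [(5,9) (14,9) (14,16) (39/7,16) (5,46/3)]

Clipped polygon: [(5,9) (14,9) (14,16) (39/7,16) (5,46/3)]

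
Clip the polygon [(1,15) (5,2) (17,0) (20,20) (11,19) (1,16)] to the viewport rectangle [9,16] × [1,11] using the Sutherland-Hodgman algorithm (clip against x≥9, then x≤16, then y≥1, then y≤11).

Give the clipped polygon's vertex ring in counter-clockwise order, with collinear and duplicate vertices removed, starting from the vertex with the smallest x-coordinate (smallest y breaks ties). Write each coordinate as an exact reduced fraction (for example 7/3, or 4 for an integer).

Clipped polygon: [(9,4/3) (11,1) (16,1) (16,11) (9,11)]

1. After x ≥ 9: [(9,4/3) (17,0) (20,20) (11,19) (9,92/5)]
2. After x ≤ 16: [(9,4/3) (16,1/6) (16,176/9) (11,19) (9,92/5)]
3. After y ≥ 1: [(9,4/3) (11,1) (16,1) (16,176/9) (11,19) (9,92/5)]
4. After y ≤ 11: [(9,11) (9,4/3) (11,1) (16,1) (16,11)]
5. Canonical ring: [(9,4/3) (11,1) (16,1) (16,11) (9,11)]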